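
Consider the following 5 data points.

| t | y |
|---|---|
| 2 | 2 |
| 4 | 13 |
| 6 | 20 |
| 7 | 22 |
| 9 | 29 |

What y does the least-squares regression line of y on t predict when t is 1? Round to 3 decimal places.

-0.034

n = 5, Σx = 28, Σy = 86, Σxy = 591, Σx² = 186
Sxx = Σx² − (Σx)²/n = 186 − 156.8 = 29.2
Sxy = Σxy − (Σx)(Σy)/n = 591 − 481.6 = 109.4
b = Sxy/Sxx = 109.4/29.2 = 3.746575
a = ȳ − b·x̄ = 17.2 − 3.746575·5.6 = -3.780822
ŷ(1) = a + b·1 = -3.780822 + 3.746575·1 = -0.034247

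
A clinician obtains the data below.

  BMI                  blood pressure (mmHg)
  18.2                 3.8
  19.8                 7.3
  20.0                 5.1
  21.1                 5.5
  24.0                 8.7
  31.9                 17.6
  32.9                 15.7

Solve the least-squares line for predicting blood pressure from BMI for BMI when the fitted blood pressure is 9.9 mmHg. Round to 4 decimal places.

n = 7, Σx = 167.9, Σy = 63.7, Σxy = 1718.52, Σx² = 4244.51
Sxx = Σx² − (Σx)²/n = 4244.51 − 4027.201429 = 217.308571
Sxy = Σxy − (Σx)(Σy)/n = 1718.52 − 1527.89 = 190.63
b = Sxy/Sxx = 190.63/217.308571 = 0.877232
a = ȳ − b·x̄ = 9.1 − 0.877232·23.985714 = -11.941033
Set a + b·x = 9.9: x = (9.9 − (-11.941033)) / 0.877232 = 24.897674

24.8977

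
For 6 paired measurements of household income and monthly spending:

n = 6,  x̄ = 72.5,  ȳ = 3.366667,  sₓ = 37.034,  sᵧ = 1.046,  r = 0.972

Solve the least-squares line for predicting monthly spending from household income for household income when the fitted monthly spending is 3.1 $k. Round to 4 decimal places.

62.7866

b = r · sᵧ/sₓ = 0.972 · 1.046/37.034 = 0.027453
a = ȳ − b·x̄ = 3.366667 − 0.027453·72.5 = 1.376290
Set a + b·x = 3.1: x = (3.1 − 1.376290) / 0.027453 = 62.786585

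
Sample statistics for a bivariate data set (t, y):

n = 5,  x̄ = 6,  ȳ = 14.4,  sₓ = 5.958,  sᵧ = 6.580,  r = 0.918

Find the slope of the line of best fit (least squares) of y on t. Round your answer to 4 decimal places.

b = r · sᵧ/sₓ = 0.918 · 6.58/5.958 = 1.013837

1.0138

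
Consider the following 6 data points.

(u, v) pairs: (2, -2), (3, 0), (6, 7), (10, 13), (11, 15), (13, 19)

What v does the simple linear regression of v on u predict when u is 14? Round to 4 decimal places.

n = 6, Σx = 45, Σy = 52, Σxy = 580, Σx² = 439
Sxx = Σx² − (Σx)²/n = 439 − 337.5 = 101.5
Sxy = Σxy − (Σx)(Σy)/n = 580 − 390 = 190
b = Sxy/Sxx = 190/101.5 = 1.871921
a = ȳ − b·x̄ = 8.666667 − 1.871921·7.5 = -5.372742
ŷ(14) = a + b·14 = -5.372742 + 1.871921·14 = 20.834154

20.8342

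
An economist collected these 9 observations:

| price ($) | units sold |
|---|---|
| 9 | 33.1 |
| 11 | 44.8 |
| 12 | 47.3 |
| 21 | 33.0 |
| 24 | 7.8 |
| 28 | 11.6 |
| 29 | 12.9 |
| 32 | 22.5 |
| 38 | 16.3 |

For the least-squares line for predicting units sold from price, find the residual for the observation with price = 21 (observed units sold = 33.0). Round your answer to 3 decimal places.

5.678

n = 9, Σx = 204, Σy = 229.3, Σxy = 4276.8, Σx² = 5456
Sxx = Σx² − (Σx)²/n = 5456 − 4624 = 832
Sxy = Σxy − (Σx)(Σy)/n = 4276.8 − 5197.466667 = -920.666667
b = Sxy/Sxx = -920.666667/832 = -1.106571
a = ȳ − b·x̄ = 25.477778 − (-1.106571)·22.666667 = 50.560043
ŷ(21) = 50.560043 + (-1.106571)·21 = 27.322062
residual = y − ŷ = 33.0 − 27.322062 = 5.677938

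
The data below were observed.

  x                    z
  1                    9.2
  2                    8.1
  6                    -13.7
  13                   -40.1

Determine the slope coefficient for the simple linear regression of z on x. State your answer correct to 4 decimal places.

-4.2399

n = 4, Σx = 22, Σy = -36.5, Σxy = -578.1, Σx² = 210
Sxx = Σx² − (Σx)²/n = 210 − 121 = 89
Sxy = Σxy − (Σx)(Σy)/n = -578.1 − (-200.75) = -377.35
b = Sxy/Sxx = -377.35/89 = -4.239888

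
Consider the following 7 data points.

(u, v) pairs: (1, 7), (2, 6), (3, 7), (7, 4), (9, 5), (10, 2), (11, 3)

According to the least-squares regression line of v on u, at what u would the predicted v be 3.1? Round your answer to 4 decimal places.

10.2780

n = 7, Σx = 43, Σy = 34, Σxy = 166, Σx² = 365
Sxx = Σx² − (Σx)²/n = 365 − 264.142857 = 100.857143
Sxy = Σxy − (Σx)(Σy)/n = 166 − 208.857143 = -42.857143
b = Sxy/Sxx = -42.857143/100.857143 = -0.424929
a = ȳ − b·x̄ = 4.857143 − (-0.424929)·6.142857 = 7.467422
Set a + b·x = 3.1: x = (3.1 − 7.467422) / (-0.424929) = 10.278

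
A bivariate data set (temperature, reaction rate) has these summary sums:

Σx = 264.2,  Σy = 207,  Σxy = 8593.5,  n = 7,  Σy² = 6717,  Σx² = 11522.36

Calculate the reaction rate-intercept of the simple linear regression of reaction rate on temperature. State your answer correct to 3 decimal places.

10.569

Sxx = Σx² − (Σx)²/n = 11522.36 − 9971.662857 = 1550.697143
Sxy = Σxy − (Σx)(Σy)/n = 8593.5 − 7812.771429 = 780.728571
b = Sxy/Sxx = 780.728571/1550.697143 = 0.503469
a = ȳ − b·x̄ = 29.571429 − 0.503469·37.742857 = 10.569055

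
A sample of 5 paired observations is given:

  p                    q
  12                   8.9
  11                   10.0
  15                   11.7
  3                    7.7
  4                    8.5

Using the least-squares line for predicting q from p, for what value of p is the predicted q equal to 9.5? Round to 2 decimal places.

9.55

n = 5, Σx = 45, Σy = 46.8, Σxy = 449.4, Σx² = 515
Sxx = Σx² − (Σx)²/n = 515 − 405 = 110
Sxy = Σxy − (Σx)(Σy)/n = 449.4 − 421.2 = 28.2
b = Sxy/Sxx = 28.2/110 = 0.256364
a = ȳ − b·x̄ = 9.36 − 0.256364·9 = 7.052727
Set a + b·x = 9.5: x = (9.5 − 7.052727) / 0.256364 = 9.546099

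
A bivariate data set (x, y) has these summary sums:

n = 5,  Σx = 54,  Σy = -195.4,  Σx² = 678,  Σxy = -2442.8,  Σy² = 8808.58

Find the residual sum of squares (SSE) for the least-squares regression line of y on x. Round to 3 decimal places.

Sxx = Σx² − (Σx)²/n = 678 − 583.2 = 94.8
Sxy = Σxy − (Σx)(Σy)/n = -2442.8 − (-2110.32) = -332.48
Syy = Σy² − (Σy)²/n = 8808.58 − 7636.232 = 1172.348
b = Sxy/Sxx = -332.48/94.8 = -3.507173
SSE = Syy − b·Sxy = 1172.348 − (-3.507173)·(-332.48) = 6.283122

6.283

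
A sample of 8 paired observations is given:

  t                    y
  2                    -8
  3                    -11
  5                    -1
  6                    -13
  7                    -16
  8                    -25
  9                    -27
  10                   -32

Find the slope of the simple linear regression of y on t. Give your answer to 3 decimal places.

-3.167

n = 8, Σx = 50, Σy = -133, Σxy = -1007, Σx² = 368
Sxx = Σx² − (Σx)²/n = 368 − 312.5 = 55.5
Sxy = Σxy − (Σx)(Σy)/n = -1007 − (-831.25) = -175.75
b = Sxy/Sxx = -175.75/55.5 = -3.166667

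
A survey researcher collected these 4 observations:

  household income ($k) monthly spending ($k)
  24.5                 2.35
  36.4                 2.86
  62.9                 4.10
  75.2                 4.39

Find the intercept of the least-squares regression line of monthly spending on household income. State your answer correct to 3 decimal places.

n = 4, Σx = 199, Σy = 13.7, Σxy = 749.697, Σx² = 11536.66
Sxx = Σx² − (Σx)²/n = 11536.66 − 9900.25 = 1636.41
Sxy = Σxy − (Σx)(Σy)/n = 749.697 − 681.575 = 68.122
b = Sxy/Sxx = 68.122/1636.41 = 0.041629
a = ȳ − b·x̄ = 3.425 − 0.041629·49.75 = 1.353961

1.354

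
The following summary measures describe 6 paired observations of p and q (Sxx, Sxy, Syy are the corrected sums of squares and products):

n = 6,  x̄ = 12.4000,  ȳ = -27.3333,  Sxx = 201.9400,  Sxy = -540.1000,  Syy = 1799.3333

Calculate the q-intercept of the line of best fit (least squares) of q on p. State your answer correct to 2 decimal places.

5.83

b = Sxy/Sxx = -540.1/201.94 = -2.674557
a = ȳ − b·x̄ = -27.3333 − (-2.674557)·12.4 = 5.831204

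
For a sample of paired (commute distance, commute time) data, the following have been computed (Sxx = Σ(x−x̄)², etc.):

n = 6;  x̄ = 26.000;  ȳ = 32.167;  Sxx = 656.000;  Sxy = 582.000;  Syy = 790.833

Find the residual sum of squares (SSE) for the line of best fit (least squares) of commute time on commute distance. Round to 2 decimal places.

274.49

b = Sxy/Sxx = 582/656 = 0.887195
SSE = Syy − b·Sxy = 790.833 − 0.887195·582 = 274.485439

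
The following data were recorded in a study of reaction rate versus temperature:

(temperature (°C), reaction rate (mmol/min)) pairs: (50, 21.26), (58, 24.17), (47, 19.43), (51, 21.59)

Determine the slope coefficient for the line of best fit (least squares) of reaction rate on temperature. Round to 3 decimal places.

0.415

n = 4, Σx = 206, Σy = 86.45, Σxy = 4479.16, Σx² = 10674
Sxx = Σx² − (Σx)²/n = 10674 − 10609 = 65
Sxy = Σxy − (Σx)(Σy)/n = 4479.16 − 4452.175 = 26.985
b = Sxy/Sxx = 26.985/65 = 0.415154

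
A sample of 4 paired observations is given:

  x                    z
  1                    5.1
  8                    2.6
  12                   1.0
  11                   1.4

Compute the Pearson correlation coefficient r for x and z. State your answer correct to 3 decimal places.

n = 4, Σx = 32, Σy = 10.1, Σxy = 53.3, Σx² = 330, Σy² = 35.73
Sxx = Σx² − (Σx)²/n = 330 − 256 = 74
Sxy = Σxy − (Σx)(Σy)/n = 53.3 − 80.8 = -27.5
Syy = Σy² − (Σy)²/n = 35.73 − 25.5025 = 10.2275
r = Sxy/√(Sxx·Syy) = -27.5/√(756.835) = -27.5/27.510634 = -0.999613

-1.000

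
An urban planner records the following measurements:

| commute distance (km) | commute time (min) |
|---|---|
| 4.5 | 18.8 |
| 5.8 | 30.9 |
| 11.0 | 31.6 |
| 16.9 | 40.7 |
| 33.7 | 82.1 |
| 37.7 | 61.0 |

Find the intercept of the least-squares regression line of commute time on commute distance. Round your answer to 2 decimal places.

n = 6, Σx = 109.6, Σy = 265.1, Σxy = 6365.72, Σx² = 3017.48
Sxx = Σx² − (Σx)²/n = 3017.48 − 2002.026667 = 1015.453333
Sxy = Σxy − (Σx)(Σy)/n = 6365.72 − 4842.493333 = 1523.226667
b = Sxy/Sxx = 1523.226667/1015.453333 = 1.500046
a = ȳ − b·x̄ = 44.183333 − 1.500046·18.266667 = 16.782494

16.78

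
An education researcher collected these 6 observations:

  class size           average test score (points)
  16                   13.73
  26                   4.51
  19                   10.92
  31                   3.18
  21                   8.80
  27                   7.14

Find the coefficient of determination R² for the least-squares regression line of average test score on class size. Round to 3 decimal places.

0.913

n = 6, Σx = 140, Σy = 48.28, Σxy = 1020.58, Σx² = 3424, Σy² = 466.6314
Sxx = Σx² − (Σx)²/n = 3424 − 3266.666667 = 157.333333
Sxy = Σxy − (Σx)(Σy)/n = 1020.58 − 1126.533333 = -105.953333
Syy = Σy² − (Σy)²/n = 466.6314 − 388.493067 = 78.138333
R² = Sxy²/(Sxx·Syy) = (-105.953333)²/(157.333333·78.138333) = 0.913155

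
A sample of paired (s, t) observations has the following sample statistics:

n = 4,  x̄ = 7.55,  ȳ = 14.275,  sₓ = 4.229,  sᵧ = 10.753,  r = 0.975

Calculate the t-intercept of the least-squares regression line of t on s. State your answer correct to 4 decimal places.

-4.4423

b = r · sᵧ/sₓ = 0.975 · 10.753/4.229 = 2.479114
a = ȳ − b·x̄ = 14.275 − 2.479114·7.55 = -4.442314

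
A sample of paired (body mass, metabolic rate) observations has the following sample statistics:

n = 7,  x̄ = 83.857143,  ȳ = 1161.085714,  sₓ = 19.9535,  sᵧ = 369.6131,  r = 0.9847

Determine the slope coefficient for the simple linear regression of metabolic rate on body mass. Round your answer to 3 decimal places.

18.240

b = r · sᵧ/sₓ = 0.9847 · 369.6131/19.9535 = 18.240310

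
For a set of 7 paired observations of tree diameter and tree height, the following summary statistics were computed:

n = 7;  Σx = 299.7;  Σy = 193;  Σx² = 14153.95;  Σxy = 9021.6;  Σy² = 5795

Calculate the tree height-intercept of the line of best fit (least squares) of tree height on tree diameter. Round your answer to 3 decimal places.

Sxx = Σx² − (Σx)²/n = 14153.95 − 12831.441429 = 1322.508571
Sxy = Σxy − (Σx)(Σy)/n = 9021.6 − 8263.157143 = 758.442857
b = Sxy/Sxx = 758.442857/1322.508571 = 0.573488
a = ȳ − b·x̄ = 27.571429 − 0.573488·42.814286 = 3.017947

3.018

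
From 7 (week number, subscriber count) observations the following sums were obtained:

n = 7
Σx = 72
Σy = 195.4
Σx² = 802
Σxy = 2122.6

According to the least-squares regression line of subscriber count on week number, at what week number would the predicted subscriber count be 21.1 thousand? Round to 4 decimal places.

Sxx = Σx² − (Σx)²/n = 802 − 740.571429 = 61.428571
Sxy = Σxy − (Σx)(Σy)/n = 2122.6 − 2009.828571 = 112.771429
b = Sxy/Sxx = 112.771429/61.428571 = 1.835814
a = ȳ − b·x̄ = 27.914286 − 1.835814·10.285714 = 9.031628
Set a + b·x = 21.1: x = (21.1 − 9.031628) / 1.835814 = 6.573854

6.5739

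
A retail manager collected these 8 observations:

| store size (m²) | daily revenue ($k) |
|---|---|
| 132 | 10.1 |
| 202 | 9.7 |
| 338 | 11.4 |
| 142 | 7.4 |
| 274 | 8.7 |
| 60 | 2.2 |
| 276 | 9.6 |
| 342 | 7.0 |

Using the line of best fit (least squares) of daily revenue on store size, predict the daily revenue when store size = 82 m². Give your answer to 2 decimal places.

6.10

n = 8, Σx = 1766, Σy = 66.1, Σxy = 15756, Σx² = 464452
Sxx = Σx² − (Σx)²/n = 464452 − 389844.5 = 74607.5
Sxy = Σxy − (Σx)(Σy)/n = 15756 − 14591.575 = 1164.425
b = Sxy/Sxx = 1164.425/74607.5 = 0.015607
a = ȳ − b·x̄ = 8.2625 − 0.015607·220.75 = 4.817179
ŷ(82) = a + b·82 = 4.817179 + 0.015607·82 = 6.096981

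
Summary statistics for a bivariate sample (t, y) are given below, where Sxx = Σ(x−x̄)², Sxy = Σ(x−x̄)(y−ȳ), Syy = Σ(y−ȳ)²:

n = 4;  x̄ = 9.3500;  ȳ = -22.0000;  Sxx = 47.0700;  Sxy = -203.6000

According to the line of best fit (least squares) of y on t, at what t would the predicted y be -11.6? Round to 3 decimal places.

b = Sxy/Sxx = -203.6/47.07 = -4.325473
a = ȳ − b·x̄ = -22 − (-4.325473)·9.35 = 18.443170
Set a + b·x = -11.6: x = (-11.6 − 18.443170) / (-4.325473) = 6.945639

6.946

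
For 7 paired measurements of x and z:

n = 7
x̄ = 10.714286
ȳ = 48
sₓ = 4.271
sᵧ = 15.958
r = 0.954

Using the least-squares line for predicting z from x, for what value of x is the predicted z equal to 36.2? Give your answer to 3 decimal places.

b = r · sᵧ/sₓ = 0.954 · 15.958/4.271 = 3.564489
a = ȳ − b·x̄ = 48 − 3.564489·10.714286 = 9.809047
Set a + b·x = 36.2: x = (36.2 − 9.809047) / 3.564489 = 7.403853

7.404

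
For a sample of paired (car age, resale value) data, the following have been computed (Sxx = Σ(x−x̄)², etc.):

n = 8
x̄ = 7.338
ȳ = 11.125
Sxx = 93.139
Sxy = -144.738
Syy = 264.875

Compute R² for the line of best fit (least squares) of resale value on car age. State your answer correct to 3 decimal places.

R² = Sxy²/(Sxx·Syy) = (-144.738)²/(93.139·264.875) = 0.849166

0.849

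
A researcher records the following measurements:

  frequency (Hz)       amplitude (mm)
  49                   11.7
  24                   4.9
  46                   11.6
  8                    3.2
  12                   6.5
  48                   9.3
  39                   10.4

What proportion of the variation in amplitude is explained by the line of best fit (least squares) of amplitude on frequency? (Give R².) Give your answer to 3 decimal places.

n = 7, Σx = 226, Σy = 57.6, Σxy = 2180.1, Σx² = 9126, Σy² = 542.6
Sxx = Σx² − (Σx)²/n = 9126 − 7296.571429 = 1829.428571
Sxy = Σxy − (Σx)(Σy)/n = 2180.1 − 1859.657143 = 320.442857
Syy = Σy² − (Σy)²/n = 542.6 − 473.965714 = 68.634286
R² = Sxy²/(Sxx·Syy) = (320.442857)²/(1829.428571·68.634286) = 0.817795

0.818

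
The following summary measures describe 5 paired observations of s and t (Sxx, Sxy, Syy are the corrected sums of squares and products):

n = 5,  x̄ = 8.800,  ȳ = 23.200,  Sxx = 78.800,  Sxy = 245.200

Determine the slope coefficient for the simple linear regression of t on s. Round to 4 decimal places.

b = Sxy/Sxx = 245.2/78.8 = 3.111675

3.1117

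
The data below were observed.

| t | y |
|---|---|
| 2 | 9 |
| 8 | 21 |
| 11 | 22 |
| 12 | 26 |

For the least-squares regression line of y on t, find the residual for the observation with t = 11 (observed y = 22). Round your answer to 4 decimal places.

n = 4, Σx = 33, Σy = 78, Σxy = 740, Σx² = 333
Sxx = Σx² − (Σx)²/n = 333 − 272.25 = 60.75
Sxy = Σxy − (Σx)(Σy)/n = 740 − 643.5 = 96.5
b = Sxy/Sxx = 96.5/60.75 = 1.588477
a = ȳ − b·x̄ = 19.5 − 1.588477·8.25 = 6.395062
ŷ(11) = 6.395062 + 1.588477·11 = 23.868313
residual = y − ŷ = 22 − 23.868313 = -1.868313

-1.8683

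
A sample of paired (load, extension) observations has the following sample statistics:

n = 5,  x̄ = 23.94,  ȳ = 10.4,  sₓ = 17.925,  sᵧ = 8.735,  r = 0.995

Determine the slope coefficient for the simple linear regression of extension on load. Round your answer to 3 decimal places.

b = r · sᵧ/sₓ = 0.995 · 8.735/17.925 = 0.484872

0.485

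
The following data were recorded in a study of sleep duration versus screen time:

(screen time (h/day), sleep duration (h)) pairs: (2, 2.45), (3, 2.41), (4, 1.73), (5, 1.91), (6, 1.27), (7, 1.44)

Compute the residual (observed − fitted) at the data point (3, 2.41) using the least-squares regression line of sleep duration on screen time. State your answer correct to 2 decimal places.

n = 6, Σx = 27, Σy = 11.21, Σxy = 46.3, Σx² = 139
Sxx = Σx² − (Σx)²/n = 139 − 121.5 = 17.5
Sxy = Σxy − (Σx)(Σy)/n = 46.3 − 50.445 = -4.145
b = Sxy/Sxx = -4.145/17.5 = -0.236857
a = ȳ − b·x̄ = 1.868333 − (-0.236857)·4.5 = 2.934190
ŷ(3) = 2.934190 + (-0.236857)·3 = 2.223619
residual = y − ŷ = 2.41 − 2.223619 = 0.186381

0.19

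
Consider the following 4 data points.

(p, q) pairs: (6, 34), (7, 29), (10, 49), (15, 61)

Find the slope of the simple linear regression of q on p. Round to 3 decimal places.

3.439

n = 4, Σx = 38, Σy = 173, Σxy = 1812, Σx² = 410
Sxx = Σx² − (Σx)²/n = 410 − 361 = 49
Sxy = Σxy − (Σx)(Σy)/n = 1812 − 1643.5 = 168.5
b = Sxy/Sxx = 168.5/49 = 3.438776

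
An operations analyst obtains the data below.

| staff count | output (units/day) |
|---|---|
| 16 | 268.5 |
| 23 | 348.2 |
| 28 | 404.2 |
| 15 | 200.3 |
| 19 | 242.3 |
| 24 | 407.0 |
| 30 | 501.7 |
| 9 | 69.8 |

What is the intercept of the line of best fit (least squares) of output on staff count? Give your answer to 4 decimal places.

n = 8, Σx = 164, Σy = 2442, Σxy = 56677.6, Σx² = 3712
Sxx = Σx² − (Σx)²/n = 3712 − 3362 = 350
Sxy = Σxy − (Σx)(Σy)/n = 56677.6 − 50061 = 6616.6
b = Sxy/Sxx = 6616.6/350 = 18.904571
a = ȳ − b·x̄ = 305.25 − 18.904571·20.5 = -82.293714

-82.2937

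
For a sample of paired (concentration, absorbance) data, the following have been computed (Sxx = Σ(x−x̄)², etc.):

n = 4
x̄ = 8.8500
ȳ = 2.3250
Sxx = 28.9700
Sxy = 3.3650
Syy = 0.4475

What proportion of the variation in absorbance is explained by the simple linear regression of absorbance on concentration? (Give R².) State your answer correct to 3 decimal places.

0.873

R² = Sxy²/(Sxx·Syy) = (3.365)²/(28.97·0.4475) = 0.873431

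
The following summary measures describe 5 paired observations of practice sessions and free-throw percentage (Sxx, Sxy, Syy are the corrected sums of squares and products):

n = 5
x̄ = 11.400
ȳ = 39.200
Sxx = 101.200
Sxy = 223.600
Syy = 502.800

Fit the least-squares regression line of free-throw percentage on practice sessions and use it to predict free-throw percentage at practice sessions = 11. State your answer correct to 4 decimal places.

b = Sxy/Sxx = 223.6/101.2 = 2.209486
a = ȳ − b·x̄ = 39.2 − 2.209486·11.4 = 14.011858
ŷ(11) = a + b·11 = 14.011858 + 2.209486·11 = 38.316206

38.3162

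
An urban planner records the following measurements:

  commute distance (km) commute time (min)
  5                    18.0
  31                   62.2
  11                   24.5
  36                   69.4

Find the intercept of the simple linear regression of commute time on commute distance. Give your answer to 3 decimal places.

n = 4, Σx = 83, Σy = 174.1, Σxy = 4786.1, Σx² = 2403
Sxx = Σx² − (Σx)²/n = 2403 − 1722.25 = 680.75
Sxy = Σxy − (Σx)(Σy)/n = 4786.1 − 3612.575 = 1173.525
b = Sxy/Sxx = 1173.525/680.75 = 1.723871
a = ȳ − b·x̄ = 43.525 − 1.723871·20.75 = 7.754682

7.755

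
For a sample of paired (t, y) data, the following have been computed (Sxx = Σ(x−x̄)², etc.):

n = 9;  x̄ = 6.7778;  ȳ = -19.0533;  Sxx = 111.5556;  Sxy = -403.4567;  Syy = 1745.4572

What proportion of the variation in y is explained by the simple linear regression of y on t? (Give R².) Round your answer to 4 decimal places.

R² = Sxy²/(Sxx·Syy) = (-403.4567)²/(111.5556·1745.4572) = 0.835975

0.8360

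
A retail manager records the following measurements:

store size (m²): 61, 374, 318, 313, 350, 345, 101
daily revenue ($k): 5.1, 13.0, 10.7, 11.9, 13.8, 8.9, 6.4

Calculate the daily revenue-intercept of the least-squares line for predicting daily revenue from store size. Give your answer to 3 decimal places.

3.852

n = 7, Σx = 1862, Σy = 69.8, Σxy = 20847.3, Σx² = 594416
Sxx = Σx² − (Σx)²/n = 594416 − 495292 = 99124
Sxy = Σxy − (Σx)(Σy)/n = 20847.3 − 18566.8 = 2280.5
b = Sxy/Sxx = 2280.5/99124 = 0.023007
a = ȳ − b·x̄ = 9.971429 − 0.023007·266 = 3.851690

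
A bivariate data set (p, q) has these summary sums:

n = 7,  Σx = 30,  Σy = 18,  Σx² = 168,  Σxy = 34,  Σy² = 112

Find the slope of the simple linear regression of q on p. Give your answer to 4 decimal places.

-1.0942

Sxx = Σx² − (Σx)²/n = 168 − 128.571429 = 39.428571
Sxy = Σxy − (Σx)(Σy)/n = 34 − 77.142857 = -43.142857
b = Sxy/Sxx = -43.142857/39.428571 = -1.094203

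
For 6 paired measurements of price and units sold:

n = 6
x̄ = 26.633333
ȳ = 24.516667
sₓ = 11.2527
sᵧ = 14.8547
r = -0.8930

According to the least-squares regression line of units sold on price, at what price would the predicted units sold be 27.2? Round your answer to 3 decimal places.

b = r · sᵧ/sₓ = -0.893 · 14.8547/11.2527 = -1.178850
a = ȳ − b·x̄ = 24.516667 − (-1.178850)·26.633333 = 55.913376
Set a + b·x = 27.2: x = (27.2 − 55.913376) / (-1.178850) = 24.357104

24.357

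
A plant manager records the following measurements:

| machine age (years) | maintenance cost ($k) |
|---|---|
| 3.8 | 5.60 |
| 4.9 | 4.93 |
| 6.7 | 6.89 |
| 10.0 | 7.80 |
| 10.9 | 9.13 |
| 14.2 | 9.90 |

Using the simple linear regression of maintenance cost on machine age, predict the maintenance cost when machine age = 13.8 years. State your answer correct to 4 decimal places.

9.9221

n = 6, Σx = 50.5, Σy = 44.25, Σxy = 409.697, Σx² = 503.79
Sxx = Σx² − (Σx)²/n = 503.79 − 425.041667 = 78.748333
Sxy = Σxy − (Σx)(Σy)/n = 409.697 − 372.4375 = 37.2595
b = Sxy/Sxx = 37.2595/78.748333 = 0.473147
a = ȳ − b·x̄ = 7.375 − 0.473147·8.416667 = 3.392683
ŷ(13.8) = a + b·13.8 = 3.392683 + 0.473147·13.8 = 9.922105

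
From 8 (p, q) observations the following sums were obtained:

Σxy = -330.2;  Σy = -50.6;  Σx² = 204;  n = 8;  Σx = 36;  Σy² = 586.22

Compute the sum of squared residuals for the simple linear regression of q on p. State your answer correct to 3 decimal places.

16.026

Sxx = Σx² − (Σx)²/n = 204 − 162 = 42
Sxy = Σxy − (Σx)(Σy)/n = -330.2 − (-227.7) = -102.5
Syy = Σy² − (Σy)²/n = 586.22 − 320.045 = 266.175
b = Sxy/Sxx = -102.5/42 = -2.440476
SSE = Syy − b·Sxy = 266.175 − (-2.440476)·(-102.5) = 16.026190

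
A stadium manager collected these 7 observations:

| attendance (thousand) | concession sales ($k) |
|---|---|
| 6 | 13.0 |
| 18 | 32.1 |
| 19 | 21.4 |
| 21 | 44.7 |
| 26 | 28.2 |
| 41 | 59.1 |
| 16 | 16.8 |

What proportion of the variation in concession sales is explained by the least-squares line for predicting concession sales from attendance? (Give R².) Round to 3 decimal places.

n = 7, Σx = 147, Σy = 215.3, Σxy = 5426.2, Σx² = 3775, Σy² = 8225.75
Sxx = Σx² − (Σx)²/n = 3775 − 3087 = 688
Sxy = Σxy − (Σx)(Σy)/n = 5426.2 − 4521.3 = 904.9
Syy = Σy² − (Σy)²/n = 8225.75 − 6622.012857 = 1603.737143
R² = Sxy²/(Sxx·Syy) = (904.9)²/(688·1603.737143) = 0.742129

0.742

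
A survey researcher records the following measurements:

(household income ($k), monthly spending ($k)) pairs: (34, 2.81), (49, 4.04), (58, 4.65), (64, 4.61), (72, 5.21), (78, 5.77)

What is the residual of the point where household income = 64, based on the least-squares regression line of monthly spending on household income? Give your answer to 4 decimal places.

n = 6, Σx = 355, Σy = 27.09, Σxy = 1683.42, Σx² = 22285
Sxx = Σx² − (Σx)²/n = 22285 − 21004.166667 = 1280.833333
Sxy = Σxy − (Σx)(Σy)/n = 1683.42 − 1602.825 = 80.595
b = Sxy/Sxx = 80.595/1280.833333 = 0.062924
a = ȳ − b·x̄ = 4.515 − 0.062924·59.166667 = 0.792004
ŷ(64) = 0.792004 + 0.062924·64 = 4.819132
residual = y − ŷ = 4.61 − 4.819132 = -0.209132

-0.2091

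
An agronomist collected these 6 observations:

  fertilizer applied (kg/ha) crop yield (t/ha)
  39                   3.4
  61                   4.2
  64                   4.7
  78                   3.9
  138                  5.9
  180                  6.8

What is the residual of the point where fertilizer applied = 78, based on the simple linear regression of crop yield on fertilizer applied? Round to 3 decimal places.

-0.565

n = 6, Σx = 560, Σy = 28.9, Σxy = 3032, Σx² = 66866
Sxx = Σx² − (Σx)²/n = 66866 − 52266.666667 = 14599.333333
Sxy = Σxy − (Σx)(Σy)/n = 3032 − 2697.333333 = 334.666667
b = Sxy/Sxx = 334.666667/14599.333333 = 0.022923
a = ȳ − b·x̄ = 4.816667 − 0.022923·93.333333 = 2.677147
ŷ(78) = 2.677147 + 0.022923·78 = 4.465174
residual = y − ŷ = 3.9 − 4.465174 = -0.565174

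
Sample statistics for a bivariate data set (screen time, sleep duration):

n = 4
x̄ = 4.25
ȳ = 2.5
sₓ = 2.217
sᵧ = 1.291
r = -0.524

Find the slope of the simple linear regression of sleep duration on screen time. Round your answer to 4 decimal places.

b = r · sᵧ/sₓ = -0.524 · 1.291/2.217 = -0.305135

-0.3051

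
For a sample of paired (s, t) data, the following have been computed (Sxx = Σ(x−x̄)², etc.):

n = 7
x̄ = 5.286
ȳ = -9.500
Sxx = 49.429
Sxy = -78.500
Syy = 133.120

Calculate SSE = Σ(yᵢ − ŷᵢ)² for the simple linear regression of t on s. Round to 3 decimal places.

b = Sxy/Sxx = -78.5/49.429 = -1.588137
SSE = Syy − b·Sxy = 133.12 − (-1.588137)·(-78.5) = 8.451283

8.451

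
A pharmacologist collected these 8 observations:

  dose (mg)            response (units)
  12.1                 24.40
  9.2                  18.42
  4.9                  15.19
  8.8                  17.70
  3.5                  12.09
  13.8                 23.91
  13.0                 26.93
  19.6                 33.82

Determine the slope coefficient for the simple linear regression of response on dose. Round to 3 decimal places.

1.334

n = 8, Σx = 84.9, Σy = 172.46, Σxy = 2080.13, Σx² = 1088.35
Sxx = Σx² − (Σx)²/n = 1088.35 − 901.00125 = 187.34875
Sxy = Σxy − (Σx)(Σy)/n = 2080.13 − 1830.23175 = 249.89825
b = Sxy/Sxx = 249.89825/187.34875 = 1.333867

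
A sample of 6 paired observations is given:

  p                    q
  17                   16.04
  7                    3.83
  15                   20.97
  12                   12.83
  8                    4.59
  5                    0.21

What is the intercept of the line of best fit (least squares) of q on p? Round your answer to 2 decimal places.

n = 6, Σx = 64, Σy = 58.47, Σxy = 805.77, Σx² = 796
Sxx = Σx² − (Σx)²/n = 796 − 682.666667 = 113.333333
Sxy = Σxy − (Σx)(Σy)/n = 805.77 − 623.68 = 182.09
b = Sxy/Sxx = 182.09/113.333333 = 1.606676
a = ȳ − b·x̄ = 9.745 − 1.606676·10.666667 = -7.392882

-7.39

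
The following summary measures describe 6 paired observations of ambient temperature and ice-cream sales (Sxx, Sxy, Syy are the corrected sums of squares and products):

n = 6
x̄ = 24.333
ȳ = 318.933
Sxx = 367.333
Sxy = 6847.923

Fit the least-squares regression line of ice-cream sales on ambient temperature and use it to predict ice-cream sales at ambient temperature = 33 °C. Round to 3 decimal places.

b = Sxy/Sxx = 6847.923/367.333 = 18.642276
a = ȳ − b·x̄ = 318.933 − 18.642276·24.333 = -134.689491
ŷ(33) = a + b·33 = -134.689491 + 18.642276·33 = 480.505602

480.506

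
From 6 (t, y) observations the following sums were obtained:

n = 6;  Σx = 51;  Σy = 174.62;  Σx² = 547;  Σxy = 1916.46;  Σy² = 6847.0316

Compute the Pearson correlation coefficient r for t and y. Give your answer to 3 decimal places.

Sxx = Σx² − (Σx)²/n = 547 − 433.5 = 113.5
Sxy = Σxy − (Σx)(Σy)/n = 1916.46 − 1484.27 = 432.19
Syy = Σy² − (Σy)²/n = 6847.0316 − 5082.024067 = 1765.007533
r = Sxy/√(Sxx·Syy) = 432.19/√(200328.355033) = 432.19/447.580557 = 0.965614

0.966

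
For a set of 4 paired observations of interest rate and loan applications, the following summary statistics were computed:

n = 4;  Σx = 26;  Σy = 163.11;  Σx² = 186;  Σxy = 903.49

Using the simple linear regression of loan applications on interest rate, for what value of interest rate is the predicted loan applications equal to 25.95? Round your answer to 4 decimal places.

Sxx = Σx² − (Σx)²/n = 186 − 169 = 17
Sxy = Σxy − (Σx)(Σy)/n = 903.49 − 1060.215 = -156.725
b = Sxy/Sxx = -156.725/17 = -9.219118
a = ȳ − b·x̄ = 40.7775 − (-9.219118)·6.5 = 100.701765
Set a + b·x = 25.95: x = (25.95 − 100.701765) / (-9.219118) = 8.108343

8.1083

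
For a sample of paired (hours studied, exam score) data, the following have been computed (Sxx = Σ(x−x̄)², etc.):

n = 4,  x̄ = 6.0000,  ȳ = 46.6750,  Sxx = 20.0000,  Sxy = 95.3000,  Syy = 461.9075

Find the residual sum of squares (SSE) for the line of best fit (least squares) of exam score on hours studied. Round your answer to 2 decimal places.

b = Sxy/Sxx = 95.3/20 = 4.765
SSE = Syy − b·Sxy = 461.9075 − 4.765·95.3 = 7.803

7.80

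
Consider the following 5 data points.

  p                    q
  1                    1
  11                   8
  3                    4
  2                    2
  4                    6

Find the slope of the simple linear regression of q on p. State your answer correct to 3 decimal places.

n = 5, Σx = 21, Σy = 21, Σxy = 129, Σx² = 151
Sxx = Σx² − (Σx)²/n = 151 − 88.2 = 62.8
Sxy = Σxy − (Σx)(Σy)/n = 129 − 88.2 = 40.8
b = Sxy/Sxx = 40.8/62.8 = 0.649682

0.650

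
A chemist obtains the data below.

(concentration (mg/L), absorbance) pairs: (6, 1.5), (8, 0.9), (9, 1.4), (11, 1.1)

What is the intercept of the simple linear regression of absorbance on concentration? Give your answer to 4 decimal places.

1.7154

n = 4, Σx = 34, Σy = 4.9, Σxy = 40.9, Σx² = 302
Sxx = Σx² − (Σx)²/n = 302 − 289 = 13
Sxy = Σxy − (Σx)(Σy)/n = 40.9 − 41.65 = -0.75
b = Sxy/Sxx = -0.75/13 = -0.057692
a = ȳ − b·x̄ = 1.225 − (-0.057692)·8.5 = 1.715385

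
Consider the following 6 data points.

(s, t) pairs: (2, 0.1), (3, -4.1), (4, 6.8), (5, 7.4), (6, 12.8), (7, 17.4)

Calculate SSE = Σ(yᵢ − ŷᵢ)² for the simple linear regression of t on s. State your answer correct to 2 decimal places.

n = 6, Σx = 27, Σy = 40.4, Σxy = 250.7, Σx² = 139, Σy² = 584.42
Sxx = Σx² − (Σx)²/n = 139 − 121.5 = 17.5
Sxy = Σxy − (Σx)(Σy)/n = 250.7 − 181.8 = 68.9
Syy = Σy² − (Σy)²/n = 584.42 − 272.026667 = 312.393333
b = Sxy/Sxx = 68.9/17.5 = 3.937143
SSE = Syy − b·Sxy = 312.393333 − 3.937143·68.9 = 41.124190

41.12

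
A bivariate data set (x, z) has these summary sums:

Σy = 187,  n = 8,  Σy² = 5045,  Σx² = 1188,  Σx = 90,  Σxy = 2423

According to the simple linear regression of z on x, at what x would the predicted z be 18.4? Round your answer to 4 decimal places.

Sxx = Σx² − (Σx)²/n = 1188 − 1012.5 = 175.5
Sxy = Σxy − (Σx)(Σy)/n = 2423 − 2103.75 = 319.25
b = Sxy/Sxx = 319.25/175.5 = 1.819088
a = ȳ − b·x̄ = 23.375 − 1.819088·11.25 = 2.910256
Set a + b·x = 18.4: x = (18.4 − 2.910256) / 1.819088 = 8.515114

8.5151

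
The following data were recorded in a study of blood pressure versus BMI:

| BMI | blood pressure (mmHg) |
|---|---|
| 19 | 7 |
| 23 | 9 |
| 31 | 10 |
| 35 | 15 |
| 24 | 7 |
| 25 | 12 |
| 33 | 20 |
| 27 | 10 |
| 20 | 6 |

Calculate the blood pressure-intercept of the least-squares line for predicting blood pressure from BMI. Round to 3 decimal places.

-6.440

n = 9, Σx = 237, Σy = 96, Σxy = 2693, Σx² = 6495
Sxx = Σx² − (Σx)²/n = 6495 − 6241 = 254
Sxy = Σxy − (Σx)(Σy)/n = 2693 − 2528 = 165
b = Sxy/Sxx = 165/254 = 0.649606
a = ȳ − b·x̄ = 10.666667 − 0.649606·26.333333 = -6.439633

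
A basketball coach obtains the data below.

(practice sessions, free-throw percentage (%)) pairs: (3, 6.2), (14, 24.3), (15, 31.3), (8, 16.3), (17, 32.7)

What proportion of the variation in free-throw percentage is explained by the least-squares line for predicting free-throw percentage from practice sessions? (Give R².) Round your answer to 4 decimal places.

n = 5, Σx = 57, Σy = 110.8, Σxy = 1514.6, Σx² = 783, Σy² = 2943.6
Sxx = Σx² − (Σx)²/n = 783 − 649.8 = 133.2
Sxy = Σxy − (Σx)(Σy)/n = 1514.6 − 1263.12 = 251.48
Syy = Σy² − (Σy)²/n = 2943.6 − 2455.328 = 488.272
R² = Sxy²/(Sxx·Syy) = (251.48)²/(133.2·488.272) = 0.972391

0.9724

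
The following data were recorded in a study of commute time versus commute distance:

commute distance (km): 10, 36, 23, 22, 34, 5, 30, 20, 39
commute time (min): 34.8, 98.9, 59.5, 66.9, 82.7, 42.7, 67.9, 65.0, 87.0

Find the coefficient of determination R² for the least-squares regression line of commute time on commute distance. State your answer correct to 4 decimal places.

n = 9, Σx = 219, Σy = 605.4, Σxy = 16504, Σx² = 6411, Σy² = 44075.1
Sxx = Σx² − (Σx)²/n = 6411 − 5329 = 1082
Sxy = Σxy − (Σx)(Σy)/n = 16504 − 14731.4 = 1772.6
Syy = Σy² − (Σy)²/n = 44075.1 − 40723.24 = 3351.86
R² = Sxy²/(Sxx·Syy) = (1772.6)²/(1082·3351.86) = 0.866380

0.8664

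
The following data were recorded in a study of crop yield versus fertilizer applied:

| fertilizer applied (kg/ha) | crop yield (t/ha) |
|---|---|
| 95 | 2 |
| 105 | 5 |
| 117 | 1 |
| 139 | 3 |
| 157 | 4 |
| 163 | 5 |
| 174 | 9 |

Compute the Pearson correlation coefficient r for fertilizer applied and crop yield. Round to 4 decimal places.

0.6722

n = 7, Σx = 950, Σy = 29, Σxy = 4258, Σx² = 134554, Σy² = 161
Sxx = Σx² − (Σx)²/n = 134554 − 128928.571429 = 5625.428571
Sxy = Σxy − (Σx)(Σy)/n = 4258 − 3935.714286 = 322.285714
Syy = Σy² − (Σy)²/n = 161 − 120.142857 = 40.857143
r = Sxy/√(Sxx·Syy) = 322.285714/√(229838.938776) = 322.285714/479.415205 = 0.672248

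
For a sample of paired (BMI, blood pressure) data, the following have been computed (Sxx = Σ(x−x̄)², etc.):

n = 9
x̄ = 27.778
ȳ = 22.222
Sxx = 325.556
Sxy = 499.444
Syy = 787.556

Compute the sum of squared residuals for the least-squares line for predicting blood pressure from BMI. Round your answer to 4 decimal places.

b = Sxy/Sxx = 499.444/325.556 = 1.534126
SSE = Syy − b·Sxy = 787.556 − 1.534126·499.444 = 21.345858

21.3459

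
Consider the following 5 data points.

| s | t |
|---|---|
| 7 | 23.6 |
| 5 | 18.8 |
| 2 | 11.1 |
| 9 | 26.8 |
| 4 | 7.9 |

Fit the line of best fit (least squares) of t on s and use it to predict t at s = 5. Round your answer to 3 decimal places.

16.573

n = 5, Σx = 27, Σy = 88.2, Σxy = 554.2, Σx² = 175
Sxx = Σx² − (Σx)²/n = 175 − 145.8 = 29.2
Sxy = Σxy − (Σx)(Σy)/n = 554.2 − 476.28 = 77.92
b = Sxy/Sxx = 77.92/29.2 = 2.668493
a = ȳ − b·x̄ = 17.64 − 2.668493·5.4 = 3.230137
ŷ(5) = a + b·5 = 3.230137 + 2.668493·5 = 16.572603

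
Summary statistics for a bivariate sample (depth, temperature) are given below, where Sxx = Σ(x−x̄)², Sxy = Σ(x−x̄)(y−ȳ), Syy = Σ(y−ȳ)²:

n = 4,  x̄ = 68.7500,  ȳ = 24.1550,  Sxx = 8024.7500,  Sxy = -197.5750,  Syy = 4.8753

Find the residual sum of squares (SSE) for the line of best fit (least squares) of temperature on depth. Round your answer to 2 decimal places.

0.01

b = Sxy/Sxx = -197.575/8024.75 = -0.024621
SSE = Syy − b·Sxy = 4.8753 − (-0.024621)·(-197.575) = 0.010864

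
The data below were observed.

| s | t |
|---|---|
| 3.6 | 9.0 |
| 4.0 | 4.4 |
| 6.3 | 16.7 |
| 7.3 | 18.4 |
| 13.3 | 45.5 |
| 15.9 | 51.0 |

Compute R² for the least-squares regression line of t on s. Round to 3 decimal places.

n = 6, Σx = 50.4, Σy = 145, Σxy = 1705.58, Σx² = 551.64, Σy² = 5389.06
Sxx = Σx² − (Σx)²/n = 551.64 − 423.36 = 128.28
Sxy = Σxy − (Σx)(Σy)/n = 1705.58 − 1218 = 487.58
Syy = Σy² − (Σy)²/n = 5389.06 − 3504.166667 = 1884.893333
R² = Sxy²/(Sxx·Syy) = (487.58)²/(128.28·1884.893333) = 0.983209

0.983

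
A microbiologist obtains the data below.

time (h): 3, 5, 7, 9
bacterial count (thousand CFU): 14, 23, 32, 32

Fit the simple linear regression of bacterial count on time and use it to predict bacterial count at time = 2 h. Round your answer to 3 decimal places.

n = 4, Σx = 24, Σy = 101, Σxy = 669, Σx² = 164
Sxx = Σx² − (Σx)²/n = 164 − 144 = 20
Sxy = Σxy − (Σx)(Σy)/n = 669 − 606 = 63
b = Sxy/Sxx = 63/20 = 3.15
a = ȳ − b·x̄ = 25.25 − 3.15·6 = 6.35
ŷ(2) = a + b·2 = 6.35 + 3.15·2 = 12.65

12.650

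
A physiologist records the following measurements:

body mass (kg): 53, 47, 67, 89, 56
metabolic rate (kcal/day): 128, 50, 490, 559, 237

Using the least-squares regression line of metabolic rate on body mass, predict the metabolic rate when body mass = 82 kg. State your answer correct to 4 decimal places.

536.7871

n = 5, Σx = 312, Σy = 1464, Σxy = 104987, Σx² = 20564
Sxx = Σx² − (Σx)²/n = 20564 − 19468.8 = 1095.2
Sxy = Σxy − (Σx)(Σy)/n = 104987 − 91353.6 = 13633.4
b = Sxy/Sxx = 13633.4/1095.2 = 12.448320
a = ȳ − b·x̄ = 292.8 − 12.448320·62.4 = -483.975164
ŷ(82) = a + b·82 = -483.975164 + 12.448320·82 = 536.787071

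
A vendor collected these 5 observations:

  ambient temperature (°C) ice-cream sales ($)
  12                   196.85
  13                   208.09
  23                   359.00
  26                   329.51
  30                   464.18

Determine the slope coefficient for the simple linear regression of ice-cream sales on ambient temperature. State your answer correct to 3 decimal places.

n = 5, Σx = 104, Σy = 1557.63, Σxy = 35817.03, Σx² = 2418
Sxx = Σx² − (Σx)²/n = 2418 − 2163.2 = 254.8
Sxy = Σxy − (Σx)(Σy)/n = 35817.03 − 32398.704 = 3418.326
b = Sxy/Sxx = 3418.326/254.8 = 13.415722

13.416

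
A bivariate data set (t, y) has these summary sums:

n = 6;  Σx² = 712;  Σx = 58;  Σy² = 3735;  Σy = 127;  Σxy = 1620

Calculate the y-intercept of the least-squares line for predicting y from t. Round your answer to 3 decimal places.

Sxx = Σx² − (Σx)²/n = 712 − 560.666667 = 151.333333
Sxy = Σxy − (Σx)(Σy)/n = 1620 − 1227.666667 = 392.333333
b = Sxy/Sxx = 392.333333/151.333333 = 2.592511
a = ȳ − b·x̄ = 21.166667 − 2.592511·9.666667 = -3.894273

-3.894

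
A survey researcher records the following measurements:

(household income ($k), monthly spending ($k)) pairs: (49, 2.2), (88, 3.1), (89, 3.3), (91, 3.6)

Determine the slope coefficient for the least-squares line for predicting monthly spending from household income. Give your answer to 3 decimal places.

0.029

n = 4, Σx = 317, Σy = 12.2, Σxy = 1001.9, Σx² = 26347
Sxx = Σx² − (Σx)²/n = 26347 − 25122.25 = 1224.75
Sxy = Σxy − (Σx)(Σy)/n = 1001.9 − 966.85 = 35.05
b = Sxy/Sxx = 35.05/1224.75 = 0.028618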